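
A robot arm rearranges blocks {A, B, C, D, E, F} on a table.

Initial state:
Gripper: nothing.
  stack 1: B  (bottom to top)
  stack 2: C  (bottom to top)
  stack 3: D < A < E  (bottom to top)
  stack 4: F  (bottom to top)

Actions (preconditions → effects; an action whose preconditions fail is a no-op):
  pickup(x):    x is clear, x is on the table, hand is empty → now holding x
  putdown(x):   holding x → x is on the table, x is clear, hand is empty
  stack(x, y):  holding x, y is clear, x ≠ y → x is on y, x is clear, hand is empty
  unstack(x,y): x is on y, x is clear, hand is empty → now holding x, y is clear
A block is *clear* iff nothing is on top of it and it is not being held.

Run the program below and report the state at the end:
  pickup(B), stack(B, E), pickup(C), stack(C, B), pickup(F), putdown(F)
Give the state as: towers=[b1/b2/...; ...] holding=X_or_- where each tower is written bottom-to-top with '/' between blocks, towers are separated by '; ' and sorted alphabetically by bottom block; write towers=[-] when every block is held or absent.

towers=[D/A/E/B/C; F] holding=-

step 1 (pickup(B)): towers=[C; D/A/E; F] holding=B
step 2 (stack(B, E)): towers=[C; D/A/E/B; F] holding=-
step 3 (pickup(C)): towers=[D/A/E/B; F] holding=C
step 4 (stack(C, B)): towers=[D/A/E/B/C; F] holding=-
step 5 (pickup(F)): towers=[D/A/E/B/C] holding=F
step 6 (putdown(F)): towers=[D/A/E/B/C; F] holding=-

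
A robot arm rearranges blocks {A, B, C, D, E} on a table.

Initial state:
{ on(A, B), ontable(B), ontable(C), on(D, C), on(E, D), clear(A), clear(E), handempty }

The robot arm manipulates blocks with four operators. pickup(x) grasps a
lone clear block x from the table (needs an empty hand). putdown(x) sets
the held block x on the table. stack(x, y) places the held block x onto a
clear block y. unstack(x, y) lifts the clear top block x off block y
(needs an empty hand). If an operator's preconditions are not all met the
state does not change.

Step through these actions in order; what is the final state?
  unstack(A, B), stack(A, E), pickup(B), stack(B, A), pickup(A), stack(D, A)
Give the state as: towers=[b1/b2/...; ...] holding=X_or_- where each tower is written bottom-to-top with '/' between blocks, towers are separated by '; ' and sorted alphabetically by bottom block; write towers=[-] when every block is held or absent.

step 1 (unstack(A, B)): towers=[B; C/D/E] holding=A
step 2 (stack(A, E)): towers=[B; C/D/E/A] holding=-
step 3 (pickup(B)): towers=[C/D/E/A] holding=B
step 4 (stack(B, A)): towers=[C/D/E/A/B] holding=-
step 5 (pickup(A)) [no-op]: towers=[C/D/E/A/B] holding=-
step 6 (stack(D, A)) [no-op]: towers=[C/D/E/A/B] holding=-

towers=[C/D/E/A/B] holding=-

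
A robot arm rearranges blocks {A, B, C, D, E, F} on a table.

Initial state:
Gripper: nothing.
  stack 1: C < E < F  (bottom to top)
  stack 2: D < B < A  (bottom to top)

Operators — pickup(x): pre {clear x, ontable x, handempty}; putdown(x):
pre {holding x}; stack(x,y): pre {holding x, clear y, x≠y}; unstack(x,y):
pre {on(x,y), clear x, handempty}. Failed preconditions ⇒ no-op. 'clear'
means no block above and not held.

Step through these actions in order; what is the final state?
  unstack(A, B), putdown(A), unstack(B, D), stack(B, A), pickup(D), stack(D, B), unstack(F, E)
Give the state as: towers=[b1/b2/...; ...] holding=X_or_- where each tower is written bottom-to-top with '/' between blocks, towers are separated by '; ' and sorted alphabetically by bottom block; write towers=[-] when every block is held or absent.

towers=[A/B/D; C/E] holding=F

step 1 (unstack(A, B)): towers=[C/E/F; D/B] holding=A
step 2 (putdown(A)): towers=[A; C/E/F; D/B] holding=-
step 3 (unstack(B, D)): towers=[A; C/E/F; D] holding=B
step 4 (stack(B, A)): towers=[A/B; C/E/F; D] holding=-
step 5 (pickup(D)): towers=[A/B; C/E/F] holding=D
step 6 (stack(D, B)): towers=[A/B/D; C/E/F] holding=-
step 7 (unstack(F, E)): towers=[A/B/D; C/E] holding=F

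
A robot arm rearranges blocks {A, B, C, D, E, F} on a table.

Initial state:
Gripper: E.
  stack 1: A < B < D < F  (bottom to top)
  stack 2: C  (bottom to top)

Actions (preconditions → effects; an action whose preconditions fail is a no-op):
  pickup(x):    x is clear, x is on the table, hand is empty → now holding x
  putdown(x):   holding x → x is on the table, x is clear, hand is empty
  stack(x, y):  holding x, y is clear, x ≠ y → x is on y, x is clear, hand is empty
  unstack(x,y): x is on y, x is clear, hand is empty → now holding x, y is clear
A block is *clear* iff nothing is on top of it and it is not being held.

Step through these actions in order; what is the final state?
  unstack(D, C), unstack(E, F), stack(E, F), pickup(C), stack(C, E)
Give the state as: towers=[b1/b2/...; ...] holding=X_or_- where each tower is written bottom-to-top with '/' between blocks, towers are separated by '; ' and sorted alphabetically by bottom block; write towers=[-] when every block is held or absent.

step 1 (unstack(D, C)) [no-op]: towers=[A/B/D/F; C] holding=E
step 2 (unstack(E, F)) [no-op]: towers=[A/B/D/F; C] holding=E
step 3 (stack(E, F)): towers=[A/B/D/F/E; C] holding=-
step 4 (pickup(C)): towers=[A/B/D/F/E] holding=C
step 5 (stack(C, E)): towers=[A/B/D/F/E/C] holding=-

towers=[A/B/D/F/E/C] holding=-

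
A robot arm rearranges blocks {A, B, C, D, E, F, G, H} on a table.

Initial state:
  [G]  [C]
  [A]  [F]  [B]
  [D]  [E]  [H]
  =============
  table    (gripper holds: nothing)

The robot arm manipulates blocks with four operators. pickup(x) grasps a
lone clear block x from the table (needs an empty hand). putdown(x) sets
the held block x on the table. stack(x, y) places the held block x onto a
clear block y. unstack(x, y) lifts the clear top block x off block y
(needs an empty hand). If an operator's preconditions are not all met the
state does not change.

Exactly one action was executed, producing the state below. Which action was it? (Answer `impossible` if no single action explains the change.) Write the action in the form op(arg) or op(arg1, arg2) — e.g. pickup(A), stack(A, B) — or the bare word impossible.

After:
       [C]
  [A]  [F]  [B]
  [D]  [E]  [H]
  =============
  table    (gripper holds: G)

target: towers=[D/A; E/F/C; H/B] holding=G
     unstack(G, A) → towers=[D/A; E/F/C; H/B] holding=G  ← match
     unstack(B, H) → towers=[D/A/G; E/F/C; H] holding=B
     unstack(C, F) → towers=[D/A/G; E/F; H/B] holding=C

unstack(G, A)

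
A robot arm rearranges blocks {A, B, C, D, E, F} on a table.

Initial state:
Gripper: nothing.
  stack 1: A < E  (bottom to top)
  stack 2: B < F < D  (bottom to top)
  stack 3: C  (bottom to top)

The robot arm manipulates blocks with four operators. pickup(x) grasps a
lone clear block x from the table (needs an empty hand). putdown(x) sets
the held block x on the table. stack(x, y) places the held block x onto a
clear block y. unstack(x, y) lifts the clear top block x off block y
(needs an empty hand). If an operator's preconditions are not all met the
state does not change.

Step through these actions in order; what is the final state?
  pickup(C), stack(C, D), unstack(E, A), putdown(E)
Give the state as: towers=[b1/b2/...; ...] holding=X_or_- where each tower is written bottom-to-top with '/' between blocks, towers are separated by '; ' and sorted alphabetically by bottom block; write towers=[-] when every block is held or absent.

step 1 (pickup(C)): towers=[A/E; B/F/D] holding=C
step 2 (stack(C, D)): towers=[A/E; B/F/D/C] holding=-
step 3 (unstack(E, A)): towers=[A; B/F/D/C] holding=E
step 4 (putdown(E)): towers=[A; B/F/D/C; E] holding=-

towers=[A; B/F/D/C; E] holding=-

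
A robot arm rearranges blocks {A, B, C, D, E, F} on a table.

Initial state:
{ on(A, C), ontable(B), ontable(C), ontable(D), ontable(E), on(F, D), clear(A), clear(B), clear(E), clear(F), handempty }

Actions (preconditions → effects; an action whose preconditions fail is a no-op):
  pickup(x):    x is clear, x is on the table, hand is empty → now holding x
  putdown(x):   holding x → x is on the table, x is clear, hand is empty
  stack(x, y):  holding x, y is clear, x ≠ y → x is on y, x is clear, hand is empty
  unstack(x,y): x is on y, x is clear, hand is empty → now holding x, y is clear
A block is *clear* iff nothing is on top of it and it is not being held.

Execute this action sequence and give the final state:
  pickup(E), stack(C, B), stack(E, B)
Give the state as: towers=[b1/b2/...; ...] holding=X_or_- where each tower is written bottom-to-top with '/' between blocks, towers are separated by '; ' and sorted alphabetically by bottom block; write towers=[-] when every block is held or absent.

towers=[B/E; C/A; D/F] holding=-

step 1 (pickup(E)): towers=[B; C/A; D/F] holding=E
step 2 (stack(C, B)) [no-op]: towers=[B; C/A; D/F] holding=E
step 3 (stack(E, B)): towers=[B/E; C/A; D/F] holding=-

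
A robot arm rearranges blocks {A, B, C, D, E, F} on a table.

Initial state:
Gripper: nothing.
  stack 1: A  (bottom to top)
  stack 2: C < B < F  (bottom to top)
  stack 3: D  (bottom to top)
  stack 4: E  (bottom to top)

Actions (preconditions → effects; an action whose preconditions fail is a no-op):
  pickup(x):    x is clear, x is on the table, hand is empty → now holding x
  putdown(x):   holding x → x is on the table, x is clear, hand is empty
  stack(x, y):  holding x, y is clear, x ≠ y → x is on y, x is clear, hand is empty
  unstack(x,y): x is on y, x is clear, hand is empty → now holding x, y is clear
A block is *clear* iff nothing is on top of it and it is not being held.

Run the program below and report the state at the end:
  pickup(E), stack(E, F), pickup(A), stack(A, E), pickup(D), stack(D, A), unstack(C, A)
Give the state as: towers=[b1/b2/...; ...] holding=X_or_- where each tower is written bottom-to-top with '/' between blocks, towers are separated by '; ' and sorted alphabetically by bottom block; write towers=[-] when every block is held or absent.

step 1 (pickup(E)): towers=[A; C/B/F; D] holding=E
step 2 (stack(E, F)): towers=[A; C/B/F/E; D] holding=-
step 3 (pickup(A)): towers=[C/B/F/E; D] holding=A
step 4 (stack(A, E)): towers=[C/B/F/E/A; D] holding=-
step 5 (pickup(D)): towers=[C/B/F/E/A] holding=D
step 6 (stack(D, A)): towers=[C/B/F/E/A/D] holding=-
step 7 (unstack(C, A)) [no-op]: towers=[C/B/F/E/A/D] holding=-

towers=[C/B/F/E/A/D] holding=-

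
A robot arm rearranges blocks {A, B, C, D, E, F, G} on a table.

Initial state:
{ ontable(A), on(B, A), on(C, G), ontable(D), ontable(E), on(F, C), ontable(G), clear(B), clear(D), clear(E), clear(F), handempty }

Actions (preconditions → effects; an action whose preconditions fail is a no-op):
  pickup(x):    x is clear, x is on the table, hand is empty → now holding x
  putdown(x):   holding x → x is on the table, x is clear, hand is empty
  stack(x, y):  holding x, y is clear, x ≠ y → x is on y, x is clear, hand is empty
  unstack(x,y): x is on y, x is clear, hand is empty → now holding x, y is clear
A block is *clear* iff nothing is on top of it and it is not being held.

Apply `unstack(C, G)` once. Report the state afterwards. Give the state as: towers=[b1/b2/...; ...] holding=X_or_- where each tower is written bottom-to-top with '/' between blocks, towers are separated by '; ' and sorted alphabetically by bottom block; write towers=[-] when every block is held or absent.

before: towers=[A/B; D; E; G/C/F] holding=-
pre[unstack(C, G)]: on(C,G) ok, clear(C) fail, handempty ok
clear(C) unmet → unstack(C, G) is a no-op
after:  towers=[A/B; D; E; G/C/F] holding=-

towers=[A/B; D; E; G/C/F] holding=-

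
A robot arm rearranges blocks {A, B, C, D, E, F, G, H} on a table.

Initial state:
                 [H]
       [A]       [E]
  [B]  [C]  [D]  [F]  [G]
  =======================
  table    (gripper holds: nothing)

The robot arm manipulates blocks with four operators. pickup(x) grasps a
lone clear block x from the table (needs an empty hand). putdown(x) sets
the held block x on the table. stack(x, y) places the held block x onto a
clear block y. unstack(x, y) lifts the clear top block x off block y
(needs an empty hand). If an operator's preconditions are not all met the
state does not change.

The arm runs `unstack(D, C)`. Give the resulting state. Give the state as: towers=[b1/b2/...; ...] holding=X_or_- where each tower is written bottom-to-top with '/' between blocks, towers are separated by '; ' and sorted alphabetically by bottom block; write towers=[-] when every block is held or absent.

before: towers=[B; C/A; D; F/E/H; G] holding=-
pre[unstack(D, C)]: on(D,C) fail, clear(D) ok, handempty ok
on(D,C) unmet → unstack(D, C) is a no-op
after:  towers=[B; C/A; D; F/E/H; G] holding=-

towers=[B; C/A; D; F/E/H; G] holding=-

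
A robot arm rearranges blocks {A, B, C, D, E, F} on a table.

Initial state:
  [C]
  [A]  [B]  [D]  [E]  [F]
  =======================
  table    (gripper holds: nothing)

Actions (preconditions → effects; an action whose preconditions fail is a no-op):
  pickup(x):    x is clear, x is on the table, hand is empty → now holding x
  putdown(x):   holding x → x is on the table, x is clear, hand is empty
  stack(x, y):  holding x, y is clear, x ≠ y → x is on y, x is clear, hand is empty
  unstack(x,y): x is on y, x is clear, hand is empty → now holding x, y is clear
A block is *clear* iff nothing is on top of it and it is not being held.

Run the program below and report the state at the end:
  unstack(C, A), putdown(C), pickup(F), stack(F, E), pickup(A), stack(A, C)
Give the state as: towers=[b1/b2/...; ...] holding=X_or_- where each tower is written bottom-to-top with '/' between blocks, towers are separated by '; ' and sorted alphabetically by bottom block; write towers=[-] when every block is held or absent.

step 1 (unstack(C, A)): towers=[A; B; D; E; F] holding=C
step 2 (putdown(C)): towers=[A; B; C; D; E; F] holding=-
step 3 (pickup(F)): towers=[A; B; C; D; E] holding=F
step 4 (stack(F, E)): towers=[A; B; C; D; E/F] holding=-
step 5 (pickup(A)): towers=[B; C; D; E/F] holding=A
step 6 (stack(A, C)): towers=[B; C/A; D; E/F] holding=-

towers=[B; C/A; D; E/F] holding=-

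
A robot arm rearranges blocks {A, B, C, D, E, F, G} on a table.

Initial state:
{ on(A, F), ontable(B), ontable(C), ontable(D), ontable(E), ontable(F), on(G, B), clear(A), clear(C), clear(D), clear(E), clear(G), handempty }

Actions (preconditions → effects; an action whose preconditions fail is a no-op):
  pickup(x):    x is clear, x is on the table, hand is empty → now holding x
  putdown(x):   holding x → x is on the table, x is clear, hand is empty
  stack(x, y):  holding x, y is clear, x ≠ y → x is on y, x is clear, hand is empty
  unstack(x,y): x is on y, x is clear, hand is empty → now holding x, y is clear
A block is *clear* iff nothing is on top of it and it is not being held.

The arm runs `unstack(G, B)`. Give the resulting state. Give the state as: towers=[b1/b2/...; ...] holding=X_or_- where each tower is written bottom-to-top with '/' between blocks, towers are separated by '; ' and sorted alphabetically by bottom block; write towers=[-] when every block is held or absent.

towers=[B; C; D; E; F/A] holding=G

before: towers=[B/G; C; D; E; F/A] holding=-
pre[unstack(G, B)]: on(G,B) ok, clear(G) ok, handempty ok
all met → apply unstack(G, B)
after:  towers=[B; C; D; E; F/A] holding=G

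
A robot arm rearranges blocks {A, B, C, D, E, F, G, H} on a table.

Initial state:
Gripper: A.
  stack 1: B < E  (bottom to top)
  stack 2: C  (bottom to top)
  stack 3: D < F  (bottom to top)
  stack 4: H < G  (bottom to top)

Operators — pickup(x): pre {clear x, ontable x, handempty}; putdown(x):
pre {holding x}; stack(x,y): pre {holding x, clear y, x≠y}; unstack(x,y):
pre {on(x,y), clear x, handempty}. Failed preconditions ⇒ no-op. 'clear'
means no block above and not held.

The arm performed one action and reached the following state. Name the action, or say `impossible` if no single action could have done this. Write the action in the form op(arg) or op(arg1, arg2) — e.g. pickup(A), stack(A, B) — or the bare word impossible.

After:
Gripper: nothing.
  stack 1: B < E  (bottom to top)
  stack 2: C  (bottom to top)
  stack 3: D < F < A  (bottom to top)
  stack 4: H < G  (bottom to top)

target: towers=[B/E; C; D/F/A; H/G] holding=-
        putdown(A) → towers=[A; B/E; C; D/F; H/G] holding=-
       stack(A, G) → towers=[B/E; C; D/F; H/G/A] holding=-
       stack(A, E) → towers=[B/E/A; C; D/F; H/G] holding=-
       stack(A, F) → towers=[B/E; C; D/F/A; H/G] holding=-  ← match
       stack(A, C) → towers=[B/E; C/A; D/F; H/G] holding=-

stack(A, F)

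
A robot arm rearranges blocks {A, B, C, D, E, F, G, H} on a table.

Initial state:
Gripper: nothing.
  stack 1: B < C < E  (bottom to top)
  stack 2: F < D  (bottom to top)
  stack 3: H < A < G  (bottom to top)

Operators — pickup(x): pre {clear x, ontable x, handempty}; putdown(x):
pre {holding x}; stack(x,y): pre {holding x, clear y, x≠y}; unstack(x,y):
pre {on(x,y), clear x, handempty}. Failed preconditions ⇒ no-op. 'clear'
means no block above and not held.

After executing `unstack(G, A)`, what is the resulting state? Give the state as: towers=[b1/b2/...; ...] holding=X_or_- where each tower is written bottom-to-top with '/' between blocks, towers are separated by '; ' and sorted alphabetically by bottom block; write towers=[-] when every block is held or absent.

before: towers=[B/C/E; F/D; H/A/G] holding=-
pre[unstack(G, A)]: on(G,A) ok, clear(G) ok, handempty ok
all met → apply unstack(G, A)
after:  towers=[B/C/E; F/D; H/A] holding=G

towers=[B/C/E; F/D; H/A] holding=G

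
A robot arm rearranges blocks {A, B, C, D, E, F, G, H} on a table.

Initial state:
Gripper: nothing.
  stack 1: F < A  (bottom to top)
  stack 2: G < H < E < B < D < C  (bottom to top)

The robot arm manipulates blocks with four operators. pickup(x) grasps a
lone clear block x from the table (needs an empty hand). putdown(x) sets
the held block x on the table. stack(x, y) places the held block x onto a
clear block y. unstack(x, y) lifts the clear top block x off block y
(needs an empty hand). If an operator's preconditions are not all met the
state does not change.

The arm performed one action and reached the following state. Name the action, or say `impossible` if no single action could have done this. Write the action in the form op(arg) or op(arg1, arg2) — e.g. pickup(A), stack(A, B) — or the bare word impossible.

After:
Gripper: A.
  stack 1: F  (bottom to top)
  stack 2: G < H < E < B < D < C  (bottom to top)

target: towers=[F; G/H/E/B/D/C] holding=A
     unstack(A, F) → towers=[F; G/H/E/B/D/C] holding=A  ← match
     unstack(C, D) → towers=[F/A; G/H/E/B/D] holding=C

unstack(A, F)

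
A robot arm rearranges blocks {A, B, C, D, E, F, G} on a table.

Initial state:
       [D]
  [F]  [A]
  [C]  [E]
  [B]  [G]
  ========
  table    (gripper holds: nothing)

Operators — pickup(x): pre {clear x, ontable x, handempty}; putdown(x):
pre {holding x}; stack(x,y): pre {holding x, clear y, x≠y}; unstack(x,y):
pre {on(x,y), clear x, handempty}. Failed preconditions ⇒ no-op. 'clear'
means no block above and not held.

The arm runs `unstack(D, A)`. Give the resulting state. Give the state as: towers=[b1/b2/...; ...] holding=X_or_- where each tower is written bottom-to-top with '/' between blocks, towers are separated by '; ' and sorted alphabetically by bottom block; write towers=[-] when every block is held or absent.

towers=[B/C/F; G/E/A] holding=D

before: towers=[B/C/F; G/E/A/D] holding=-
pre[unstack(D, A)]: on(D,A) yes, clear(D) yes, handempty yes
all met → apply unstack(D, A)
after:  towers=[B/C/F; G/E/A] holding=D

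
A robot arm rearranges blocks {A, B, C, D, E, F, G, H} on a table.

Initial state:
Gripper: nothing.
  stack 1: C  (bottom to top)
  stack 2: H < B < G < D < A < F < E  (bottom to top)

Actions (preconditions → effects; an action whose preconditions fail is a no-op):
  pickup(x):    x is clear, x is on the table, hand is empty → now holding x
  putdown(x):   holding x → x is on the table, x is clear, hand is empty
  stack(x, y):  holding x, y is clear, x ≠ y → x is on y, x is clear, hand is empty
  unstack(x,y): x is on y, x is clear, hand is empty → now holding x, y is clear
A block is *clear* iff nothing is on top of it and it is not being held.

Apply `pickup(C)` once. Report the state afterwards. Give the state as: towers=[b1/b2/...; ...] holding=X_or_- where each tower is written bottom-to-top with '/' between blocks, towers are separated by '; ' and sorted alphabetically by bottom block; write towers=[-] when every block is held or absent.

before: towers=[C; H/B/G/D/A/F/E] holding=-
pre[pickup(C)]: clear(C) ✓, ontable(C) ✓, handempty ✓
all met → apply pickup(C)
after:  towers=[H/B/G/D/A/F/E] holding=C

towers=[H/B/G/D/A/F/E] holding=C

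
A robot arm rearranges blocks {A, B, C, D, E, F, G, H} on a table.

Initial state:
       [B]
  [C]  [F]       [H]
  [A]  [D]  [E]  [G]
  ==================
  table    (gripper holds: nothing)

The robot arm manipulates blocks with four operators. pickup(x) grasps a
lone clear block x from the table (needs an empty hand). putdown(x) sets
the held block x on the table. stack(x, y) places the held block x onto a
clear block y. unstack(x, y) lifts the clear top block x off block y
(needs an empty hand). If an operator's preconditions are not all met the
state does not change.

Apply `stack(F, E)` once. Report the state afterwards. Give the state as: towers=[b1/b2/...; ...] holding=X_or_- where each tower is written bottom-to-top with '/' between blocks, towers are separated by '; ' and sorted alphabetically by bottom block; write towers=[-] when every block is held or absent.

towers=[A/C; D/F/B; E; G/H] holding=-

before: towers=[A/C; D/F/B; E; G/H] holding=-
pre[stack(F, E)]: holding(F) fail, clear(E) ok, F≠E ok
holding(F) unmet → stack(F, E) is a no-op
after:  towers=[A/C; D/F/B; E; G/H] holding=-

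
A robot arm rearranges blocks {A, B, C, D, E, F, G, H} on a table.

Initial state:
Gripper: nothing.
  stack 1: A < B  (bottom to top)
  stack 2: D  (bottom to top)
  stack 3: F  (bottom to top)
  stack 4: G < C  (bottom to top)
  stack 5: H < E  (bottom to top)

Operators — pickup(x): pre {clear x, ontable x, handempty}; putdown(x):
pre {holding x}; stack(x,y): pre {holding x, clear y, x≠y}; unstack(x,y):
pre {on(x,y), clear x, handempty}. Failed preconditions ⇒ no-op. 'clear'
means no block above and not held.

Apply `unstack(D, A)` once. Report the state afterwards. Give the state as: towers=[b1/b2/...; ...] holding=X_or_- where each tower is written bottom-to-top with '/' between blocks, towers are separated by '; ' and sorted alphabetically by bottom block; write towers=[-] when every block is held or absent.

before: towers=[A/B; D; F; G/C; H/E] holding=-
pre[unstack(D, A)]: on(D,A) no, clear(D) yes, handempty yes
on(D,A) unmet → unstack(D, A) is a no-op
after:  towers=[A/B; D; F; G/C; H/E] holding=-

towers=[A/B; D; F; G/C; H/E] holding=-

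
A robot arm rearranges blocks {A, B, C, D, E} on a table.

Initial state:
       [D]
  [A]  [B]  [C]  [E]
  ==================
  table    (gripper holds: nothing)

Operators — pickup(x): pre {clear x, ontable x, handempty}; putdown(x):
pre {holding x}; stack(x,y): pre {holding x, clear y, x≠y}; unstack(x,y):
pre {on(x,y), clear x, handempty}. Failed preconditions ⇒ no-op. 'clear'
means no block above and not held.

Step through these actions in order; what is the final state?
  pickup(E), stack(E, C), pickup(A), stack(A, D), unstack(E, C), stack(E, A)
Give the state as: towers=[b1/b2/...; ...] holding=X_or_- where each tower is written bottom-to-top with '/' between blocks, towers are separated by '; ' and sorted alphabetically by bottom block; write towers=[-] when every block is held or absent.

step 1 (pickup(E)): towers=[A; B/D; C] holding=E
step 2 (stack(E, C)): towers=[A; B/D; C/E] holding=-
step 3 (pickup(A)): towers=[B/D; C/E] holding=A
step 4 (stack(A, D)): towers=[B/D/A; C/E] holding=-
step 5 (unstack(E, C)): towers=[B/D/A; C] holding=E
step 6 (stack(E, A)): towers=[B/D/A/E; C] holding=-

towers=[B/D/A/E; C] holding=-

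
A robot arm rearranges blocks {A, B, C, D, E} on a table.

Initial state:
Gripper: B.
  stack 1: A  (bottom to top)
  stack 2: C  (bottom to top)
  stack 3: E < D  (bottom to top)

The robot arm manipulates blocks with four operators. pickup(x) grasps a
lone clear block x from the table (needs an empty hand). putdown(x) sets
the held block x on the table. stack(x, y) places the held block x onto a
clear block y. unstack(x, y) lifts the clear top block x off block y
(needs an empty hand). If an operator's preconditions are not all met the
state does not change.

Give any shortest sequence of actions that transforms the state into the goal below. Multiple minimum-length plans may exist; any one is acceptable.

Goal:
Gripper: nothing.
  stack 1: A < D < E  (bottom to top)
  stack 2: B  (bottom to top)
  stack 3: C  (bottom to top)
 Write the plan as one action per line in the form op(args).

putdown(B)
unstack(D, E)
stack(D, A)
pickup(E)
stack(E, D)

step 1 (putdown(B)): towers=[A; B; C; E/D] holding=-
step 2 (unstack(D, E)): towers=[A; B; C; E] holding=D
step 3 (stack(D, A)): towers=[A/D; B; C; E] holding=-
step 4 (pickup(E)): towers=[A/D; B; C] holding=E
step 5 (stack(E, D)): towers=[A/D/E; B; C] holding=-
goal check: towers=[A/D/E; B; C] holding=- — reached (length 5, optimal by BFS)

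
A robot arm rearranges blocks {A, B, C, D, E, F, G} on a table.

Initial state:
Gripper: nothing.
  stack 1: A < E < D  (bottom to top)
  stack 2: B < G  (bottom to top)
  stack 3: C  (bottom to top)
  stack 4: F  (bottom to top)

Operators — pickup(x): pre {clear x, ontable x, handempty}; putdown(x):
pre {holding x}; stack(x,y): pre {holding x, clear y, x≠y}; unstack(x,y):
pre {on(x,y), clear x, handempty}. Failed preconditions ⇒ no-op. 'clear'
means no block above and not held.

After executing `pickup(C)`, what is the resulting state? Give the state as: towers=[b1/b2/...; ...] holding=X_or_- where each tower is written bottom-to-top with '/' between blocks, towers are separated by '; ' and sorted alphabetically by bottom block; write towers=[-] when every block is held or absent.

before: towers=[A/E/D; B/G; C; F] holding=-
pre[pickup(C)]: clear(C) yes, ontable(C) yes, handempty yes
all met → apply pickup(C)
after:  towers=[A/E/D; B/G; F] holding=C

towers=[A/E/D; B/G; F] holding=C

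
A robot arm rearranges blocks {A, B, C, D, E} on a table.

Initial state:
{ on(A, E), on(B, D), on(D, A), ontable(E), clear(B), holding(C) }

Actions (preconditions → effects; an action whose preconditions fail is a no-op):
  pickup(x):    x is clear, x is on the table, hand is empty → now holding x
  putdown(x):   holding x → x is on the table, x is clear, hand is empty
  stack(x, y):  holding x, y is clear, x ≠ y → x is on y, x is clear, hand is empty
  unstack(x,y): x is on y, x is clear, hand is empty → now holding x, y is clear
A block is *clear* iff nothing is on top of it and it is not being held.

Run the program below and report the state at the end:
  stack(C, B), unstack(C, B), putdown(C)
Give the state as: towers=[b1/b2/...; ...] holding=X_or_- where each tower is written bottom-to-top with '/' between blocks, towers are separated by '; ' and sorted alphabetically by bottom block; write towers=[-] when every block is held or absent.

towers=[C; E/A/D/B] holding=-

step 1 (stack(C, B)): towers=[E/A/D/B/C] holding=-
step 2 (unstack(C, B)): towers=[E/A/D/B] holding=C
step 3 (putdown(C)): towers=[C; E/A/D/B] holding=-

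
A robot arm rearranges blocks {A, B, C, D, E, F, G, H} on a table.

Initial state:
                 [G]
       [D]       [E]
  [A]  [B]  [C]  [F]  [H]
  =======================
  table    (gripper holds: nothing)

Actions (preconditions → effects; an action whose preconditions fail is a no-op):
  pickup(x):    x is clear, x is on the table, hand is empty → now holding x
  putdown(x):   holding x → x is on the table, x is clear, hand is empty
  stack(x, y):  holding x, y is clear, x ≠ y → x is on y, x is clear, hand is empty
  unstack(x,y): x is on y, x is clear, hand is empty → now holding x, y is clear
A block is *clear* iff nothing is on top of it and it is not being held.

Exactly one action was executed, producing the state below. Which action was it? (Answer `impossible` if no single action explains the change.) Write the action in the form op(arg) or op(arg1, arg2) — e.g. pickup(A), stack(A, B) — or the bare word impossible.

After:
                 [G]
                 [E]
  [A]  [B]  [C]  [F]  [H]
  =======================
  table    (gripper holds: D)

unstack(D, B)

target: towers=[A; B; C; F/E/G; H] holding=D
     unstack(G, E) → towers=[A; B/D; C; F/E; H] holding=G
         pickup(A) → towers=[B/D; C; F/E/G; H] holding=A
         pickup(H) → towers=[A; B/D; C; F/E/G] holding=H
     unstack(D, B) → towers=[A; B; C; F/E/G; H] holding=D  ← match
         pickup(C) → towers=[A; B/D; F/E/G; H] holding=C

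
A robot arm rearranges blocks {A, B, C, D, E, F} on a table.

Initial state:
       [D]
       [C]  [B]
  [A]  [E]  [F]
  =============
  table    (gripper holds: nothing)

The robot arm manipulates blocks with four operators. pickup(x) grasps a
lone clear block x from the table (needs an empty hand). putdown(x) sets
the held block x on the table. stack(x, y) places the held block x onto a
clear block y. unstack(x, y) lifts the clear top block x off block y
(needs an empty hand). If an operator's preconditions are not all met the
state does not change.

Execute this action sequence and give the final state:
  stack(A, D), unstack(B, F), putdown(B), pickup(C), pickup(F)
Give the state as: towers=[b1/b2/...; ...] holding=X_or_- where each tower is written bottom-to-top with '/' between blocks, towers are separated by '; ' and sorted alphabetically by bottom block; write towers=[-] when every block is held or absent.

step 1 (stack(A, D)) [no-op]: towers=[A; E/C/D; F/B] holding=-
step 2 (unstack(B, F)): towers=[A; E/C/D; F] holding=B
step 3 (putdown(B)): towers=[A; B; E/C/D; F] holding=-
step 4 (pickup(C)) [no-op]: towers=[A; B; E/C/D; F] holding=-
step 5 (pickup(F)): towers=[A; B; E/C/D] holding=F

towers=[A; B; E/C/D] holding=F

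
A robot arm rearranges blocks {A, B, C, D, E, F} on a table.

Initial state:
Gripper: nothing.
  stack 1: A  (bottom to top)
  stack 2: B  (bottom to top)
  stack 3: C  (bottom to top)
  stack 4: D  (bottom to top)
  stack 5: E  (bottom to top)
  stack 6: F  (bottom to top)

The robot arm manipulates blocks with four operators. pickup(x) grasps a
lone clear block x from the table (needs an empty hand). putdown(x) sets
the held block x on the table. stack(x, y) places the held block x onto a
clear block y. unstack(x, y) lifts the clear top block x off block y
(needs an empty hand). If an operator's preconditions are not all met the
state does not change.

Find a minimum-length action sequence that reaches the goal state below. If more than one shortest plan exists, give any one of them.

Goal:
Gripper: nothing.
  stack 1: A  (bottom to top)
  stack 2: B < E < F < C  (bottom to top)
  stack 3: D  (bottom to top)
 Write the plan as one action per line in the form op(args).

pickup(E)
stack(E, B)
pickup(F)
stack(F, E)
pickup(C)
stack(C, F)

step 1 (pickup(E)): towers=[A; B; C; D; F] holding=E
step 2 (stack(E, B)): towers=[A; B/E; C; D; F] holding=-
step 3 (pickup(F)): towers=[A; B/E; C; D] holding=F
step 4 (stack(F, E)): towers=[A; B/E/F; C; D] holding=-
step 5 (pickup(C)): towers=[A; B/E/F; D] holding=C
step 6 (stack(C, F)): towers=[A; B/E/F/C; D] holding=-
goal check: towers=[A; B/E/F/C; D] holding=- — reached (length 6, optimal by BFS)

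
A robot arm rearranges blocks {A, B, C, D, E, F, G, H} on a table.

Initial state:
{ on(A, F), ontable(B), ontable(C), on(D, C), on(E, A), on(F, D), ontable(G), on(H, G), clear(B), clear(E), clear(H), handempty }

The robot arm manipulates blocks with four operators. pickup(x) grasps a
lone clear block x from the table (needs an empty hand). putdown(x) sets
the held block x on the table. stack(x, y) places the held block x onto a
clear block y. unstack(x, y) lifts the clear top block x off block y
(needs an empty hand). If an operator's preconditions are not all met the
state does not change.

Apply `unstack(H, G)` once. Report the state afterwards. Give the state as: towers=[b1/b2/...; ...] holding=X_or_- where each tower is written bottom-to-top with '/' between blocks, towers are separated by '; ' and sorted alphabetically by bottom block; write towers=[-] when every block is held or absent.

before: towers=[B; C/D/F/A/E; G/H] holding=-
pre[unstack(H, G)]: on(H,G) ok, clear(H) ok, handempty ok
all met → apply unstack(H, G)
after:  towers=[B; C/D/F/A/E; G] holding=H

towers=[B; C/D/F/A/E; G] holding=H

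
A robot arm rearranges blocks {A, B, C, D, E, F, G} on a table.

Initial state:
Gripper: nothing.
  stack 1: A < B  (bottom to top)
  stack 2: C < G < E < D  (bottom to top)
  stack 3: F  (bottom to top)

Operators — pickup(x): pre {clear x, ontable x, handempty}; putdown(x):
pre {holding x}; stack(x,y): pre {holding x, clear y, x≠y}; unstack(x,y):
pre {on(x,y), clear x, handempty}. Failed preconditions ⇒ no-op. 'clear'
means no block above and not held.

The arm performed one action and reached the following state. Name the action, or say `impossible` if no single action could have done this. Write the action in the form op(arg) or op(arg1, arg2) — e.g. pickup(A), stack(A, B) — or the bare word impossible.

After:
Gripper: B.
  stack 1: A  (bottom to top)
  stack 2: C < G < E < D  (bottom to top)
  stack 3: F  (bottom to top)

target: towers=[A; C/G/E/D; F] holding=B
     unstack(B, A) → towers=[A; C/G/E/D; F] holding=B  ← match
         pickup(F) → towers=[A/B; C/G/E/D] holding=F
     unstack(D, E) → towers=[A/B; C/G/E; F] holding=D

unstack(B, A)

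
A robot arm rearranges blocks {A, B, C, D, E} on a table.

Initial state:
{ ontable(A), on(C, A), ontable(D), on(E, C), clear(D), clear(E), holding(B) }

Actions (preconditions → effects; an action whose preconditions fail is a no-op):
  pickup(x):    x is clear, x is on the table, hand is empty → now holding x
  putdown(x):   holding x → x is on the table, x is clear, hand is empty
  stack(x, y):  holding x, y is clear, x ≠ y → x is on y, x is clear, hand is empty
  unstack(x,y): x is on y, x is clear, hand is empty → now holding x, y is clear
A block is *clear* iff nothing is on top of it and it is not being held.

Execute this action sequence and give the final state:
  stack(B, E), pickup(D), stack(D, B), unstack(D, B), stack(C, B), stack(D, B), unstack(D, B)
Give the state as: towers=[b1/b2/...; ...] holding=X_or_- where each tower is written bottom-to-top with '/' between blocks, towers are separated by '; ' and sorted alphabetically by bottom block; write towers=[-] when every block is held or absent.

step 1 (stack(B, E)): towers=[A/C/E/B; D] holding=-
step 2 (pickup(D)): towers=[A/C/E/B] holding=D
step 3 (stack(D, B)): towers=[A/C/E/B/D] holding=-
step 4 (unstack(D, B)): towers=[A/C/E/B] holding=D
step 5 (stack(C, B)) [no-op]: towers=[A/C/E/B] holding=D
step 6 (stack(D, B)): towers=[A/C/E/B/D] holding=-
step 7 (unstack(D, B)): towers=[A/C/E/B] holding=D

towers=[A/C/E/B] holding=D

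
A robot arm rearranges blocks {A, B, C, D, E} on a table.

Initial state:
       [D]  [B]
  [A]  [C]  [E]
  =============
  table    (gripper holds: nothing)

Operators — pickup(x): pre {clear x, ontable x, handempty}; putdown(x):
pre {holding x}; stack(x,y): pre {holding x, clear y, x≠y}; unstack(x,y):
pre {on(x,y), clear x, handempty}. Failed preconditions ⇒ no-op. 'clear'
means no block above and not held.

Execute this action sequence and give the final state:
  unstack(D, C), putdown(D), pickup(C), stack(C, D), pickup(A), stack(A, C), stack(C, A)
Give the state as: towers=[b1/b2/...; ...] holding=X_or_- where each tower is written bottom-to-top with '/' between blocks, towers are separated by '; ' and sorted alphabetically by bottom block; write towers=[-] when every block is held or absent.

step 1 (unstack(D, C)): towers=[A; C; E/B] holding=D
step 2 (putdown(D)): towers=[A; C; D; E/B] holding=-
step 3 (pickup(C)): towers=[A; D; E/B] holding=C
step 4 (stack(C, D)): towers=[A; D/C; E/B] holding=-
step 5 (pickup(A)): towers=[D/C; E/B] holding=A
step 6 (stack(A, C)): towers=[D/C/A; E/B] holding=-
step 7 (stack(C, A)) [no-op]: towers=[D/C/A; E/B] holding=-

towers=[D/C/A; E/B] holding=-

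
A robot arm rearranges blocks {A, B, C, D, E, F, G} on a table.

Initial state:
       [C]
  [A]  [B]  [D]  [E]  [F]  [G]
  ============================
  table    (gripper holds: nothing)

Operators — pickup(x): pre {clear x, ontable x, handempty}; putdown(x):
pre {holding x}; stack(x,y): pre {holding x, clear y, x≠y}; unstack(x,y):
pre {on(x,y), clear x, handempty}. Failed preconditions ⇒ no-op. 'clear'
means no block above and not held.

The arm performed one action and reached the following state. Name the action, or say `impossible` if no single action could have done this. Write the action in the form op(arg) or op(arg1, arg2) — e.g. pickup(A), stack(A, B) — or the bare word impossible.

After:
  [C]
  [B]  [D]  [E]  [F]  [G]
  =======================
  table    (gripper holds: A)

target: towers=[B/C; D; E; F; G] holding=A
         pickup(F) → towers=[A; B/C; D; E; G] holding=F
         pickup(G) → towers=[A; B/C; D; E; F] holding=G
         pickup(D) → towers=[A; B/C; E; F; G] holding=D
         pickup(A) → towers=[B/C; D; E; F; G] holding=A  ← match
         pickup(E) → towers=[A; B/C; D; F; G] holding=E
     unstack(C, B) → towers=[A; B; D; E; F; G] holding=C

pickup(A)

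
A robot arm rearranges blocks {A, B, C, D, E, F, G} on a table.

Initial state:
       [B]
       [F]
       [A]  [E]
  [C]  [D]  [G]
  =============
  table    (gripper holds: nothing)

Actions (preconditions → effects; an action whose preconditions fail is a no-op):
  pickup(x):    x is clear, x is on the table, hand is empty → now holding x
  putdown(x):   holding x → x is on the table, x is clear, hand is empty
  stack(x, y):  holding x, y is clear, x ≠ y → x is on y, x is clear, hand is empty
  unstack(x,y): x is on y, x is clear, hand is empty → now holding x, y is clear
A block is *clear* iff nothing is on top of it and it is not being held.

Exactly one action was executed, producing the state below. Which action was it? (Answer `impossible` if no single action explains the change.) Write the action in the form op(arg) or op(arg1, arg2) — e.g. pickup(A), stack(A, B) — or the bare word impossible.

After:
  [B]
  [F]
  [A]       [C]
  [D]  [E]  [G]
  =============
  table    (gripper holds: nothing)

target: towers=[D/A/F/B; E; G/C] holding=-
     unstack(B, F) → towers=[C; D/A/F; G/E] holding=B
     unstack(E, G) → towers=[C; D/A/F/B; G] holding=E
         pickup(C) → towers=[D/A/F/B; G/E] holding=C
none of the 3 applicable actions match → impossible

impossible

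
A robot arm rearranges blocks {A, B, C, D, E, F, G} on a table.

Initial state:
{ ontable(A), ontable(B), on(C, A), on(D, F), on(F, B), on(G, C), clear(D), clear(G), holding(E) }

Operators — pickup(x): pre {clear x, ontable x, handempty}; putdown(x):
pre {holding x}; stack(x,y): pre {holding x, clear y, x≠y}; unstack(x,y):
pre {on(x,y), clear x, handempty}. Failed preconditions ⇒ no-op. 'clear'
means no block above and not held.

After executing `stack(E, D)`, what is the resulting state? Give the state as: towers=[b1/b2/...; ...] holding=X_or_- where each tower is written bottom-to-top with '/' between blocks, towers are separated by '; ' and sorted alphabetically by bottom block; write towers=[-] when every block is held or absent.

towers=[A/C/G; B/F/D/E] holding=-

before: towers=[A/C/G; B/F/D] holding=E
pre[stack(E, D)]: holding(E) ok, clear(D) ok, E≠D ok
all met → apply stack(E, D)
after:  towers=[A/C/G; B/F/D/E] holding=-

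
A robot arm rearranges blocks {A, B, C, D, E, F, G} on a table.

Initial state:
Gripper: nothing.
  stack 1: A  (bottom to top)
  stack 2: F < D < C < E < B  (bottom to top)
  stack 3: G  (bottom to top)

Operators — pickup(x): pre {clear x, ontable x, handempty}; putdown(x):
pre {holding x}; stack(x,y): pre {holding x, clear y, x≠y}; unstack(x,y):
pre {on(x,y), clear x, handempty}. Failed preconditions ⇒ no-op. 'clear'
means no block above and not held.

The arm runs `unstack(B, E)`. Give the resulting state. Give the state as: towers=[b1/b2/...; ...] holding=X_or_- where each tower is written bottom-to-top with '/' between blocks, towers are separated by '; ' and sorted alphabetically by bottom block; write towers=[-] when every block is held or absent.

before: towers=[A; F/D/C/E/B; G] holding=-
pre[unstack(B, E)]: on(B,E) ✓, clear(B) ✓, handempty ✓
all met → apply unstack(B, E)
after:  towers=[A; F/D/C/E; G] holding=B

towers=[A; F/D/C/E; G] holding=B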